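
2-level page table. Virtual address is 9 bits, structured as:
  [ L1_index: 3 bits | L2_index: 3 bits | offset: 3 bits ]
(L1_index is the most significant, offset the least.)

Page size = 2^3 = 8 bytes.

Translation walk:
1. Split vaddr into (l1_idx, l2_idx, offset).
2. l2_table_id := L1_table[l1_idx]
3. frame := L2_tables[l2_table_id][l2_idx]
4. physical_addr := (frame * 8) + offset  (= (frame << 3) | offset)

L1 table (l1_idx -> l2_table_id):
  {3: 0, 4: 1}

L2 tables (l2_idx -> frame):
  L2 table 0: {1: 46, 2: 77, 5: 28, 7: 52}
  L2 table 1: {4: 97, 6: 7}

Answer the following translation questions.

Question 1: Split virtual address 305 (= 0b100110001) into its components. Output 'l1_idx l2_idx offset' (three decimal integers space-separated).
Answer: 4 6 1

Derivation:
vaddr = 305 = 0b100110001
  top 3 bits -> l1_idx = 4
  next 3 bits -> l2_idx = 6
  bottom 3 bits -> offset = 1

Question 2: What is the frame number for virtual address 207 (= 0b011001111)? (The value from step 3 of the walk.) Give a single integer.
vaddr = 207: l1_idx=3, l2_idx=1
L1[3] = 0; L2[0][1] = 46

Answer: 46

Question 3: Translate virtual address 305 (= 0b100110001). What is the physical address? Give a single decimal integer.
Answer: 57

Derivation:
vaddr = 305 = 0b100110001
Split: l1_idx=4, l2_idx=6, offset=1
L1[4] = 1
L2[1][6] = 7
paddr = 7 * 8 + 1 = 57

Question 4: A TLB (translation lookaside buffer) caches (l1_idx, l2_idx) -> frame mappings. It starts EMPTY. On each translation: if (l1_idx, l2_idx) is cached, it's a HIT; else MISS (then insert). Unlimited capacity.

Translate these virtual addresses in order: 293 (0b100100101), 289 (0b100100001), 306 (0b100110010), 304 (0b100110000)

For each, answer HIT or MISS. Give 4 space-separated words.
vaddr=293: (4,4) not in TLB -> MISS, insert
vaddr=289: (4,4) in TLB -> HIT
vaddr=306: (4,6) not in TLB -> MISS, insert
vaddr=304: (4,6) in TLB -> HIT

Answer: MISS HIT MISS HIT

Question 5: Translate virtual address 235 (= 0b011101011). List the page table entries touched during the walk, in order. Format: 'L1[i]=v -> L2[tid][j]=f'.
Answer: L1[3]=0 -> L2[0][5]=28

Derivation:
vaddr = 235 = 0b011101011
Split: l1_idx=3, l2_idx=5, offset=3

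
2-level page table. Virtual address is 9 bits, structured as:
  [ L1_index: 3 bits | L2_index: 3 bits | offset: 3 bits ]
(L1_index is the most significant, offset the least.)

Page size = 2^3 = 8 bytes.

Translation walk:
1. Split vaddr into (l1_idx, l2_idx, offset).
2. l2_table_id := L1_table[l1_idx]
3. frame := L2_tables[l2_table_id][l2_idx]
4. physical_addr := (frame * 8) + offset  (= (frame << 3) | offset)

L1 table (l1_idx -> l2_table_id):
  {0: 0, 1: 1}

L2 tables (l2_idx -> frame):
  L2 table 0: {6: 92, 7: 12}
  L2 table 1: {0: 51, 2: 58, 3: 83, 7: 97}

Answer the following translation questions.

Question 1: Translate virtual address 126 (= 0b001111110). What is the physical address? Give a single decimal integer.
Answer: 782

Derivation:
vaddr = 126 = 0b001111110
Split: l1_idx=1, l2_idx=7, offset=6
L1[1] = 1
L2[1][7] = 97
paddr = 97 * 8 + 6 = 782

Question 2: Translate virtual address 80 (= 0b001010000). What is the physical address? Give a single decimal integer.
vaddr = 80 = 0b001010000
Split: l1_idx=1, l2_idx=2, offset=0
L1[1] = 1
L2[1][2] = 58
paddr = 58 * 8 + 0 = 464

Answer: 464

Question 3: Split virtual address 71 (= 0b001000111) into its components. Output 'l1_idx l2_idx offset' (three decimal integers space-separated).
Answer: 1 0 7

Derivation:
vaddr = 71 = 0b001000111
  top 3 bits -> l1_idx = 1
  next 3 bits -> l2_idx = 0
  bottom 3 bits -> offset = 7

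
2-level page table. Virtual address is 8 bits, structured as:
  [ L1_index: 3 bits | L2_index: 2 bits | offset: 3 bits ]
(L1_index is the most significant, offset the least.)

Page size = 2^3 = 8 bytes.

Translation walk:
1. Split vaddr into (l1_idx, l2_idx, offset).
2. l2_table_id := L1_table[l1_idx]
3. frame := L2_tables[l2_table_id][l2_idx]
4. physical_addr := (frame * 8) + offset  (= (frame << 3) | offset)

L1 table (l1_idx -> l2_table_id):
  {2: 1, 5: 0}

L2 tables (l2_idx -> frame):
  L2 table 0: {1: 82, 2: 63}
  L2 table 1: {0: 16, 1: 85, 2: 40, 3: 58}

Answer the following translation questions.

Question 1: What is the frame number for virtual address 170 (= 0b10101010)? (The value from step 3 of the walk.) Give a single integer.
vaddr = 170: l1_idx=5, l2_idx=1
L1[5] = 0; L2[0][1] = 82

Answer: 82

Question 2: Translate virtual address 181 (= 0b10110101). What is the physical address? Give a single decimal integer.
vaddr = 181 = 0b10110101
Split: l1_idx=5, l2_idx=2, offset=5
L1[5] = 0
L2[0][2] = 63
paddr = 63 * 8 + 5 = 509

Answer: 509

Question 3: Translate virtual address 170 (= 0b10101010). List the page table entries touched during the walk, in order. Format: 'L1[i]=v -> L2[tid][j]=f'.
Answer: L1[5]=0 -> L2[0][1]=82

Derivation:
vaddr = 170 = 0b10101010
Split: l1_idx=5, l2_idx=1, offset=2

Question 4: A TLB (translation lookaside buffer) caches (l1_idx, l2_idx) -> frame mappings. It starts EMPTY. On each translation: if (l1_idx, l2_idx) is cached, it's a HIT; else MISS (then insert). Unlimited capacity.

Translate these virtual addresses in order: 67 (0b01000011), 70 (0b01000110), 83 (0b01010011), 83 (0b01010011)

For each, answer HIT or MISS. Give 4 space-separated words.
Answer: MISS HIT MISS HIT

Derivation:
vaddr=67: (2,0) not in TLB -> MISS, insert
vaddr=70: (2,0) in TLB -> HIT
vaddr=83: (2,2) not in TLB -> MISS, insert
vaddr=83: (2,2) in TLB -> HIT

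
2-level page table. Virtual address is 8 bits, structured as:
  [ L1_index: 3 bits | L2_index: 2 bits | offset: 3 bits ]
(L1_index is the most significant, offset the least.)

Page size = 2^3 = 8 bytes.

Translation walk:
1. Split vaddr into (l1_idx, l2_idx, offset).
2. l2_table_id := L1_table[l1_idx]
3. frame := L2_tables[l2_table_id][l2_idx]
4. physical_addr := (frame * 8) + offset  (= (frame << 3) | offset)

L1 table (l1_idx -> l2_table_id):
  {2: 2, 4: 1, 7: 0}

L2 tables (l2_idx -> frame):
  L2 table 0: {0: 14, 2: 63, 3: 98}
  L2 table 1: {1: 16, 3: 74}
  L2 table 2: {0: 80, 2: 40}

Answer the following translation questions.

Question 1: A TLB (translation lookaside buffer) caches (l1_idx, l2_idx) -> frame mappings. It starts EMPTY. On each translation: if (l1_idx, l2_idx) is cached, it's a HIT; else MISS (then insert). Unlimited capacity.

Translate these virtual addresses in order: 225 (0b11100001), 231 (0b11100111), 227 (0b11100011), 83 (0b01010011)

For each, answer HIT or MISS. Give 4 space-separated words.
vaddr=225: (7,0) not in TLB -> MISS, insert
vaddr=231: (7,0) in TLB -> HIT
vaddr=227: (7,0) in TLB -> HIT
vaddr=83: (2,2) not in TLB -> MISS, insert

Answer: MISS HIT HIT MISS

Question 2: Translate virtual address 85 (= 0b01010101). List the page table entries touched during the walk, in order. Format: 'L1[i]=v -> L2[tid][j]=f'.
vaddr = 85 = 0b01010101
Split: l1_idx=2, l2_idx=2, offset=5

Answer: L1[2]=2 -> L2[2][2]=40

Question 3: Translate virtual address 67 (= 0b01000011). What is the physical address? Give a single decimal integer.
vaddr = 67 = 0b01000011
Split: l1_idx=2, l2_idx=0, offset=3
L1[2] = 2
L2[2][0] = 80
paddr = 80 * 8 + 3 = 643

Answer: 643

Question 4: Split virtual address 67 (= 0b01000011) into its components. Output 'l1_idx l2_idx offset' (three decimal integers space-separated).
Answer: 2 0 3

Derivation:
vaddr = 67 = 0b01000011
  top 3 bits -> l1_idx = 2
  next 2 bits -> l2_idx = 0
  bottom 3 bits -> offset = 3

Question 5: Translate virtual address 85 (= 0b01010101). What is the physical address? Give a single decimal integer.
vaddr = 85 = 0b01010101
Split: l1_idx=2, l2_idx=2, offset=5
L1[2] = 2
L2[2][2] = 40
paddr = 40 * 8 + 5 = 325

Answer: 325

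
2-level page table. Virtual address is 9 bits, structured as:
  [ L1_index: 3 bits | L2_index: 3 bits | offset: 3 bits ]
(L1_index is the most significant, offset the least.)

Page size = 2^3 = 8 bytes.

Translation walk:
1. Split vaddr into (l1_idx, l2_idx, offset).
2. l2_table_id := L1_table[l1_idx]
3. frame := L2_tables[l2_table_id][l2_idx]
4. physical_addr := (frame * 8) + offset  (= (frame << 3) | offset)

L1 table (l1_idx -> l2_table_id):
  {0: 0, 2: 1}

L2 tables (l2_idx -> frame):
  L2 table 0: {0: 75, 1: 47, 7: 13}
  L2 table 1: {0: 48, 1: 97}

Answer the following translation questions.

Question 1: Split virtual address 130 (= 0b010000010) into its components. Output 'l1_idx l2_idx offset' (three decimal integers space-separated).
Answer: 2 0 2

Derivation:
vaddr = 130 = 0b010000010
  top 3 bits -> l1_idx = 2
  next 3 bits -> l2_idx = 0
  bottom 3 bits -> offset = 2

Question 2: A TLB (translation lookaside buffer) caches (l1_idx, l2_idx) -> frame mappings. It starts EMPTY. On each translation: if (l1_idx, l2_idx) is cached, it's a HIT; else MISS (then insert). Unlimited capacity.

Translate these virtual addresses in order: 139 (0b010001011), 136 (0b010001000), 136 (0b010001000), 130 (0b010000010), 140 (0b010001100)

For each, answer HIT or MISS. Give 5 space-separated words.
vaddr=139: (2,1) not in TLB -> MISS, insert
vaddr=136: (2,1) in TLB -> HIT
vaddr=136: (2,1) in TLB -> HIT
vaddr=130: (2,0) not in TLB -> MISS, insert
vaddr=140: (2,1) in TLB -> HIT

Answer: MISS HIT HIT MISS HIT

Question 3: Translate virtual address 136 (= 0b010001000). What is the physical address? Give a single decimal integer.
vaddr = 136 = 0b010001000
Split: l1_idx=2, l2_idx=1, offset=0
L1[2] = 1
L2[1][1] = 97
paddr = 97 * 8 + 0 = 776

Answer: 776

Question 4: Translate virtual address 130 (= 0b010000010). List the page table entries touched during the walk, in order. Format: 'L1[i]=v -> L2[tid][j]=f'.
Answer: L1[2]=1 -> L2[1][0]=48

Derivation:
vaddr = 130 = 0b010000010
Split: l1_idx=2, l2_idx=0, offset=2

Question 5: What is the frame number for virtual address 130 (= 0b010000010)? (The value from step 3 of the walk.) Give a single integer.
vaddr = 130: l1_idx=2, l2_idx=0
L1[2] = 1; L2[1][0] = 48

Answer: 48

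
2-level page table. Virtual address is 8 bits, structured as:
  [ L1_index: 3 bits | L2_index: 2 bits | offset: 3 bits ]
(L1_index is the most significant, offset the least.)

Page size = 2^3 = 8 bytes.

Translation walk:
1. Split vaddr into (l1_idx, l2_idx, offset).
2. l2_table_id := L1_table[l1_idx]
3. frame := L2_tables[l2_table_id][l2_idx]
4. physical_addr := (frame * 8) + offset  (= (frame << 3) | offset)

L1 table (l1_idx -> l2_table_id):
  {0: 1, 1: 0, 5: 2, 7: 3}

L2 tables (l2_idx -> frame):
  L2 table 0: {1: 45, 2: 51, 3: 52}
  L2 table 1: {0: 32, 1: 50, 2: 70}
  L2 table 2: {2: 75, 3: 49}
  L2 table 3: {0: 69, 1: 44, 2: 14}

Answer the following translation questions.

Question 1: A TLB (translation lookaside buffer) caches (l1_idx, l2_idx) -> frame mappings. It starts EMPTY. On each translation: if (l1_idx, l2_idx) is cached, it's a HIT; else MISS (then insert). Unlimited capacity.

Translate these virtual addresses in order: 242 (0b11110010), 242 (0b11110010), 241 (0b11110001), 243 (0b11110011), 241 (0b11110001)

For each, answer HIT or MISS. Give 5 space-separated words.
vaddr=242: (7,2) not in TLB -> MISS, insert
vaddr=242: (7,2) in TLB -> HIT
vaddr=241: (7,2) in TLB -> HIT
vaddr=243: (7,2) in TLB -> HIT
vaddr=241: (7,2) in TLB -> HIT

Answer: MISS HIT HIT HIT HIT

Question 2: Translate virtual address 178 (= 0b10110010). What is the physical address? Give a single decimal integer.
vaddr = 178 = 0b10110010
Split: l1_idx=5, l2_idx=2, offset=2
L1[5] = 2
L2[2][2] = 75
paddr = 75 * 8 + 2 = 602

Answer: 602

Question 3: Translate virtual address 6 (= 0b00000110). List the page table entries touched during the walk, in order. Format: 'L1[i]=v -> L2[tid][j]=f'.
vaddr = 6 = 0b00000110
Split: l1_idx=0, l2_idx=0, offset=6

Answer: L1[0]=1 -> L2[1][0]=32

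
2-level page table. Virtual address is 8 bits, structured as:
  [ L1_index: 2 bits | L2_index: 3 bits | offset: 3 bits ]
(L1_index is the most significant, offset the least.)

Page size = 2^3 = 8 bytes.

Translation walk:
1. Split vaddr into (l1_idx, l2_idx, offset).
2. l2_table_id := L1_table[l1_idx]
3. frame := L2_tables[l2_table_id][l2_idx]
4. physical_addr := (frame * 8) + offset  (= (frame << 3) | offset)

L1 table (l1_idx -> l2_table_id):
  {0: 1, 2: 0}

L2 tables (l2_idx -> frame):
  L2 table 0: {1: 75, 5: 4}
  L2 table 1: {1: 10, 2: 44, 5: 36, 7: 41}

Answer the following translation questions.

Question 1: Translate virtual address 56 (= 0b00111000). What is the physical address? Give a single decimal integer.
vaddr = 56 = 0b00111000
Split: l1_idx=0, l2_idx=7, offset=0
L1[0] = 1
L2[1][7] = 41
paddr = 41 * 8 + 0 = 328

Answer: 328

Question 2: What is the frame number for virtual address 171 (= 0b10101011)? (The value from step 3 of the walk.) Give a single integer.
vaddr = 171: l1_idx=2, l2_idx=5
L1[2] = 0; L2[0][5] = 4

Answer: 4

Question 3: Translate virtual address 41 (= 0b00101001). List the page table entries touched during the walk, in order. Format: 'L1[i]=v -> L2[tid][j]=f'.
Answer: L1[0]=1 -> L2[1][5]=36

Derivation:
vaddr = 41 = 0b00101001
Split: l1_idx=0, l2_idx=5, offset=1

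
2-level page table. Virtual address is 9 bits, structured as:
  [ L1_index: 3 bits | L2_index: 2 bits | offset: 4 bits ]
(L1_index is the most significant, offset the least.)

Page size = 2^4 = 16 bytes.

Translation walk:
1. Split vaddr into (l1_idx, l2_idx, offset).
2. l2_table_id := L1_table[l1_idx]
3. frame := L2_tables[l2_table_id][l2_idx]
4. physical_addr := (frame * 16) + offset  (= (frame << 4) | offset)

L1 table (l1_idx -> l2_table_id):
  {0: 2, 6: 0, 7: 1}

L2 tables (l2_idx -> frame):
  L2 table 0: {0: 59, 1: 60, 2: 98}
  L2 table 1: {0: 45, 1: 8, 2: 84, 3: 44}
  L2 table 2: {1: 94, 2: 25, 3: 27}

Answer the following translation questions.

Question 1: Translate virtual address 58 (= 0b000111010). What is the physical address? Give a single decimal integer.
Answer: 442

Derivation:
vaddr = 58 = 0b000111010
Split: l1_idx=0, l2_idx=3, offset=10
L1[0] = 2
L2[2][3] = 27
paddr = 27 * 16 + 10 = 442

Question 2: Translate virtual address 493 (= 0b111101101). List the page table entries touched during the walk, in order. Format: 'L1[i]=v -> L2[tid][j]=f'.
Answer: L1[7]=1 -> L2[1][2]=84

Derivation:
vaddr = 493 = 0b111101101
Split: l1_idx=7, l2_idx=2, offset=13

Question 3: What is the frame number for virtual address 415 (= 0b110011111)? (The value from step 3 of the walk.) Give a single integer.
vaddr = 415: l1_idx=6, l2_idx=1
L1[6] = 0; L2[0][1] = 60

Answer: 60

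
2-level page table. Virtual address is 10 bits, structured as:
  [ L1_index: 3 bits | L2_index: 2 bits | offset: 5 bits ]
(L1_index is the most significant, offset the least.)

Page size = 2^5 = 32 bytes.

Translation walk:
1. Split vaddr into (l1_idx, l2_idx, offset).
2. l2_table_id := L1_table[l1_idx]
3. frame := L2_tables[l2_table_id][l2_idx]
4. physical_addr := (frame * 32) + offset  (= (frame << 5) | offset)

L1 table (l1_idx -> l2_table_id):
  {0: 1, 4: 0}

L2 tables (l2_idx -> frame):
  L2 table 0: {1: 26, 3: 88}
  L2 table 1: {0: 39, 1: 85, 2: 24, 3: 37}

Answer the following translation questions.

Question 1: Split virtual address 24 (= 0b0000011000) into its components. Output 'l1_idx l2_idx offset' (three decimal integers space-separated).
Answer: 0 0 24

Derivation:
vaddr = 24 = 0b0000011000
  top 3 bits -> l1_idx = 0
  next 2 bits -> l2_idx = 0
  bottom 5 bits -> offset = 24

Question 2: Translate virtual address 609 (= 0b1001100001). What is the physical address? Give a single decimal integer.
Answer: 2817

Derivation:
vaddr = 609 = 0b1001100001
Split: l1_idx=4, l2_idx=3, offset=1
L1[4] = 0
L2[0][3] = 88
paddr = 88 * 32 + 1 = 2817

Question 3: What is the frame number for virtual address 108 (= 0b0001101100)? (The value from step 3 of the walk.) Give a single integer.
vaddr = 108: l1_idx=0, l2_idx=3
L1[0] = 1; L2[1][3] = 37

Answer: 37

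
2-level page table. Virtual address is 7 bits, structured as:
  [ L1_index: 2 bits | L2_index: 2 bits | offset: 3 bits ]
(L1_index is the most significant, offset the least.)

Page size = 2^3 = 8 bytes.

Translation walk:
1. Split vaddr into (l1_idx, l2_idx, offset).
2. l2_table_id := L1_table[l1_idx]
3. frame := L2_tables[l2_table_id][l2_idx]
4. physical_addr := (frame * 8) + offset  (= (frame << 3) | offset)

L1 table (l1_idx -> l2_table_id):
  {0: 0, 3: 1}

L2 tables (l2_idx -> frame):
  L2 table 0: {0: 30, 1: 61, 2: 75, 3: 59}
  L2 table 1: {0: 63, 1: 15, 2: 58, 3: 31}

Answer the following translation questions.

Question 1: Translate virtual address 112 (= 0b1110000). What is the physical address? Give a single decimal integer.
vaddr = 112 = 0b1110000
Split: l1_idx=3, l2_idx=2, offset=0
L1[3] = 1
L2[1][2] = 58
paddr = 58 * 8 + 0 = 464

Answer: 464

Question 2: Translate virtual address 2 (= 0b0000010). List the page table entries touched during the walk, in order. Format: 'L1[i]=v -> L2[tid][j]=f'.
vaddr = 2 = 0b0000010
Split: l1_idx=0, l2_idx=0, offset=2

Answer: L1[0]=0 -> L2[0][0]=30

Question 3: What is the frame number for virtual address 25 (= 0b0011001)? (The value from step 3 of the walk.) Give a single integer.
vaddr = 25: l1_idx=0, l2_idx=3
L1[0] = 0; L2[0][3] = 59

Answer: 59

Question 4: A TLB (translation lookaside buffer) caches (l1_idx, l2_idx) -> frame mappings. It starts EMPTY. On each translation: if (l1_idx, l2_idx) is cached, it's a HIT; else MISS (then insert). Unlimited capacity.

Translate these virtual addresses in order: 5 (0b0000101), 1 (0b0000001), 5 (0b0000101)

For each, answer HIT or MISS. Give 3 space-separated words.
vaddr=5: (0,0) not in TLB -> MISS, insert
vaddr=1: (0,0) in TLB -> HIT
vaddr=5: (0,0) in TLB -> HIT

Answer: MISS HIT HIT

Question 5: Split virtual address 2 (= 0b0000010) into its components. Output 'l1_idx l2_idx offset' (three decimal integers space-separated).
vaddr = 2 = 0b0000010
  top 2 bits -> l1_idx = 0
  next 2 bits -> l2_idx = 0
  bottom 3 bits -> offset = 2

Answer: 0 0 2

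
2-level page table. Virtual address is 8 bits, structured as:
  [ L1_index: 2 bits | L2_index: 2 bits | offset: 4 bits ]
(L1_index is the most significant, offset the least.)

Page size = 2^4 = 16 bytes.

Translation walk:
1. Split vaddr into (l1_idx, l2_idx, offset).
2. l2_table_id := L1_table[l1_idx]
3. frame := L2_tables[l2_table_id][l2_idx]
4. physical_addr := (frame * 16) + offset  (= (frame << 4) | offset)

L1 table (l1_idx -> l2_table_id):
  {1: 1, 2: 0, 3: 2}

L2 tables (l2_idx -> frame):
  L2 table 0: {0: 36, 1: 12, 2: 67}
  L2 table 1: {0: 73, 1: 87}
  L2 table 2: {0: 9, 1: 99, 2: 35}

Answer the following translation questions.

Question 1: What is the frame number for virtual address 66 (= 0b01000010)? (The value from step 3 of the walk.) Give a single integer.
Answer: 73

Derivation:
vaddr = 66: l1_idx=1, l2_idx=0
L1[1] = 1; L2[1][0] = 73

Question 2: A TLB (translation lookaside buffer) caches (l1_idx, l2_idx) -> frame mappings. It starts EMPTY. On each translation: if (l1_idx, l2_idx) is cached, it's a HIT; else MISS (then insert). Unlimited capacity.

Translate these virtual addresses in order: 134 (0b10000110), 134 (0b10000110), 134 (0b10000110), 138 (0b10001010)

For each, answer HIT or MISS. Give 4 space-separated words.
vaddr=134: (2,0) not in TLB -> MISS, insert
vaddr=134: (2,0) in TLB -> HIT
vaddr=134: (2,0) in TLB -> HIT
vaddr=138: (2,0) in TLB -> HIT

Answer: MISS HIT HIT HIT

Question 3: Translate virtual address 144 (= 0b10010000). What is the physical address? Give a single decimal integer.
vaddr = 144 = 0b10010000
Split: l1_idx=2, l2_idx=1, offset=0
L1[2] = 0
L2[0][1] = 12
paddr = 12 * 16 + 0 = 192

Answer: 192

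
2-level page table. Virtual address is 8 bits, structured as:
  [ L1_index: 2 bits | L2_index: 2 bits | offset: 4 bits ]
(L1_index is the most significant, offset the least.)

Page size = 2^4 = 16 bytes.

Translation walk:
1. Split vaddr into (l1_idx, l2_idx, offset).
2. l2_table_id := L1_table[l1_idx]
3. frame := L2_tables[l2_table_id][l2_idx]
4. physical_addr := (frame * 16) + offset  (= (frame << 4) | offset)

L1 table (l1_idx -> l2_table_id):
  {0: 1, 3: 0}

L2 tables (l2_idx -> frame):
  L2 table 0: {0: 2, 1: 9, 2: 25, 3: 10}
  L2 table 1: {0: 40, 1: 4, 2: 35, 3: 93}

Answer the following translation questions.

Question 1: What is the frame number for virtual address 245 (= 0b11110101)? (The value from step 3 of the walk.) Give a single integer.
Answer: 10

Derivation:
vaddr = 245: l1_idx=3, l2_idx=3
L1[3] = 0; L2[0][3] = 10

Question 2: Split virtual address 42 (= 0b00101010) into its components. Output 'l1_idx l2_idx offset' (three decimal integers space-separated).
Answer: 0 2 10

Derivation:
vaddr = 42 = 0b00101010
  top 2 bits -> l1_idx = 0
  next 2 bits -> l2_idx = 2
  bottom 4 bits -> offset = 10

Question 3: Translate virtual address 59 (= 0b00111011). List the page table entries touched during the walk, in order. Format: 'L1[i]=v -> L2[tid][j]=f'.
Answer: L1[0]=1 -> L2[1][3]=93

Derivation:
vaddr = 59 = 0b00111011
Split: l1_idx=0, l2_idx=3, offset=11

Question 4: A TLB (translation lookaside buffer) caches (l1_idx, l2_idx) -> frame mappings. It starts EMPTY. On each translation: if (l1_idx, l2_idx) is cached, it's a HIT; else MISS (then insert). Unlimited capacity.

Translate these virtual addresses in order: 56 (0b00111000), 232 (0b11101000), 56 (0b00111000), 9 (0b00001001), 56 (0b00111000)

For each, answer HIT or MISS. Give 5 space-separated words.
Answer: MISS MISS HIT MISS HIT

Derivation:
vaddr=56: (0,3) not in TLB -> MISS, insert
vaddr=232: (3,2) not in TLB -> MISS, insert
vaddr=56: (0,3) in TLB -> HIT
vaddr=9: (0,0) not in TLB -> MISS, insert
vaddr=56: (0,3) in TLB -> HIT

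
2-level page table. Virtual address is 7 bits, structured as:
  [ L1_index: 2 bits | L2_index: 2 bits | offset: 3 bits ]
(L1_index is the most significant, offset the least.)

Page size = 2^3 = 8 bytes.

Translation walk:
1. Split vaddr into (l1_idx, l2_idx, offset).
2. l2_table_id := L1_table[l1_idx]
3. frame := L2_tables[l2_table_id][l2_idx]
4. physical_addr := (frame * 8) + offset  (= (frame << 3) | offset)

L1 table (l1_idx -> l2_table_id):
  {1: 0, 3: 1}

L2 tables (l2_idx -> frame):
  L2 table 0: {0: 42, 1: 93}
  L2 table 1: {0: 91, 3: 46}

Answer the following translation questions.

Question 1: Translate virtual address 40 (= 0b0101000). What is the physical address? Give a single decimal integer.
Answer: 744

Derivation:
vaddr = 40 = 0b0101000
Split: l1_idx=1, l2_idx=1, offset=0
L1[1] = 0
L2[0][1] = 93
paddr = 93 * 8 + 0 = 744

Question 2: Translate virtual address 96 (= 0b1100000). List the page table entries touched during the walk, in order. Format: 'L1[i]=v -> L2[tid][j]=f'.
Answer: L1[3]=1 -> L2[1][0]=91

Derivation:
vaddr = 96 = 0b1100000
Split: l1_idx=3, l2_idx=0, offset=0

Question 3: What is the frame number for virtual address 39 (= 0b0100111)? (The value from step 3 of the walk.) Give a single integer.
vaddr = 39: l1_idx=1, l2_idx=0
L1[1] = 0; L2[0][0] = 42

Answer: 42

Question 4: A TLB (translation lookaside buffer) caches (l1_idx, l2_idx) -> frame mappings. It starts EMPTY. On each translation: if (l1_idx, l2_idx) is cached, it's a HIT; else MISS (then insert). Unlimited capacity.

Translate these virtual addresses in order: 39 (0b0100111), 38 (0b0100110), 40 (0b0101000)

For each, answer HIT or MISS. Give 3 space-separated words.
Answer: MISS HIT MISS

Derivation:
vaddr=39: (1,0) not in TLB -> MISS, insert
vaddr=38: (1,0) in TLB -> HIT
vaddr=40: (1,1) not in TLB -> MISS, insert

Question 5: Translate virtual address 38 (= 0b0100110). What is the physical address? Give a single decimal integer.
Answer: 342

Derivation:
vaddr = 38 = 0b0100110
Split: l1_idx=1, l2_idx=0, offset=6
L1[1] = 0
L2[0][0] = 42
paddr = 42 * 8 + 6 = 342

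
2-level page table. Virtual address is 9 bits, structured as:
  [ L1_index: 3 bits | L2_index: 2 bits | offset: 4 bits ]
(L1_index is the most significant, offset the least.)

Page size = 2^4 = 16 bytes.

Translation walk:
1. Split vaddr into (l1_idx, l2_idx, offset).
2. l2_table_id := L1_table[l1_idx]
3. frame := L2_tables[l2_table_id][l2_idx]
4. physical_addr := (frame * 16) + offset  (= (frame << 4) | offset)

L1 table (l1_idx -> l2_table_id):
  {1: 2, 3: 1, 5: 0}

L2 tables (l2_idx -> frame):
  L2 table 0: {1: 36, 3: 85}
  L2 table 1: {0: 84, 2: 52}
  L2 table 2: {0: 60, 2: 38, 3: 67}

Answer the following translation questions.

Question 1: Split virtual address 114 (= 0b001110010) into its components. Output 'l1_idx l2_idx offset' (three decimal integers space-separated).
vaddr = 114 = 0b001110010
  top 3 bits -> l1_idx = 1
  next 2 bits -> l2_idx = 3
  bottom 4 bits -> offset = 2

Answer: 1 3 2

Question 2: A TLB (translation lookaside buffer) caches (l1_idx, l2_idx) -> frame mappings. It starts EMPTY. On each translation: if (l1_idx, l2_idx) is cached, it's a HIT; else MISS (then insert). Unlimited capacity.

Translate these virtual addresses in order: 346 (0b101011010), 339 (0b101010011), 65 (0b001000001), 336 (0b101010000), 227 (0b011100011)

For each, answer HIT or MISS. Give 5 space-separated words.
Answer: MISS HIT MISS HIT MISS

Derivation:
vaddr=346: (5,1) not in TLB -> MISS, insert
vaddr=339: (5,1) in TLB -> HIT
vaddr=65: (1,0) not in TLB -> MISS, insert
vaddr=336: (5,1) in TLB -> HIT
vaddr=227: (3,2) not in TLB -> MISS, insert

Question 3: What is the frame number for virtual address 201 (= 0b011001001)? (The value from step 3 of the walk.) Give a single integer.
vaddr = 201: l1_idx=3, l2_idx=0
L1[3] = 1; L2[1][0] = 84

Answer: 84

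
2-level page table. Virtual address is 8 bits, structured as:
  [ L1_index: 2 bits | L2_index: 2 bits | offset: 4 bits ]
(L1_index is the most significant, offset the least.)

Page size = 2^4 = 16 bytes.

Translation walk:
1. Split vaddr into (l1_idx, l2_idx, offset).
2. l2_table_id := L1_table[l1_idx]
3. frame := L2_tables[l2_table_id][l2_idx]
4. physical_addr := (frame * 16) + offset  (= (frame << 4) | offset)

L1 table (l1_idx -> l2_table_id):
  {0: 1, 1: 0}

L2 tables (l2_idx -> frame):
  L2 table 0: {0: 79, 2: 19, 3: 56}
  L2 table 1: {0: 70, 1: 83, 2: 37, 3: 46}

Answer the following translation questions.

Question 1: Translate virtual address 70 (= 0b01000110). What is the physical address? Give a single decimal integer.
vaddr = 70 = 0b01000110
Split: l1_idx=1, l2_idx=0, offset=6
L1[1] = 0
L2[0][0] = 79
paddr = 79 * 16 + 6 = 1270

Answer: 1270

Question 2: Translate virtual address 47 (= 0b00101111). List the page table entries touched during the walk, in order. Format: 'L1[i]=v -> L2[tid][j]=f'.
vaddr = 47 = 0b00101111
Split: l1_idx=0, l2_idx=2, offset=15

Answer: L1[0]=1 -> L2[1][2]=37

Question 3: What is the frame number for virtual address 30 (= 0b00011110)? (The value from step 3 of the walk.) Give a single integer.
vaddr = 30: l1_idx=0, l2_idx=1
L1[0] = 1; L2[1][1] = 83

Answer: 83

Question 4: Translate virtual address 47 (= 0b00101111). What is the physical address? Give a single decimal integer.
Answer: 607

Derivation:
vaddr = 47 = 0b00101111
Split: l1_idx=0, l2_idx=2, offset=15
L1[0] = 1
L2[1][2] = 37
paddr = 37 * 16 + 15 = 607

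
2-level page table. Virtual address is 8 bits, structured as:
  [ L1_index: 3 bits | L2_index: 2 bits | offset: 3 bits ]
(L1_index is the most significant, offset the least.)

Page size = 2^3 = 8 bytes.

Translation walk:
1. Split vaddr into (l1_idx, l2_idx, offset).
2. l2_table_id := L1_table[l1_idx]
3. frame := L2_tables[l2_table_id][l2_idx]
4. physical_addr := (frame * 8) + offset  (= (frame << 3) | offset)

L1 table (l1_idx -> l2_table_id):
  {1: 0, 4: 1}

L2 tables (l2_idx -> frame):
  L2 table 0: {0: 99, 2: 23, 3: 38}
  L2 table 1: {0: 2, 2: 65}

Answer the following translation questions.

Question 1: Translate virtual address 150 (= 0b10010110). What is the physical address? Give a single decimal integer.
vaddr = 150 = 0b10010110
Split: l1_idx=4, l2_idx=2, offset=6
L1[4] = 1
L2[1][2] = 65
paddr = 65 * 8 + 6 = 526

Answer: 526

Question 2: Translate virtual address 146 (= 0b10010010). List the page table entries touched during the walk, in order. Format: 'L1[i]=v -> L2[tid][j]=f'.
Answer: L1[4]=1 -> L2[1][2]=65

Derivation:
vaddr = 146 = 0b10010010
Split: l1_idx=4, l2_idx=2, offset=2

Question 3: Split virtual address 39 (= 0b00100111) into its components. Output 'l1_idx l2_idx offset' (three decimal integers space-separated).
Answer: 1 0 7

Derivation:
vaddr = 39 = 0b00100111
  top 3 bits -> l1_idx = 1
  next 2 bits -> l2_idx = 0
  bottom 3 bits -> offset = 7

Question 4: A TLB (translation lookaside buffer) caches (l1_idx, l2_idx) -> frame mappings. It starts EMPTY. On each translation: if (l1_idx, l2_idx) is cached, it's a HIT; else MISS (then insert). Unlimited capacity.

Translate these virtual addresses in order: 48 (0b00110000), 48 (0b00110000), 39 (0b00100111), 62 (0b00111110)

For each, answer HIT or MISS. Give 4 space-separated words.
Answer: MISS HIT MISS MISS

Derivation:
vaddr=48: (1,2) not in TLB -> MISS, insert
vaddr=48: (1,2) in TLB -> HIT
vaddr=39: (1,0) not in TLB -> MISS, insert
vaddr=62: (1,3) not in TLB -> MISS, insert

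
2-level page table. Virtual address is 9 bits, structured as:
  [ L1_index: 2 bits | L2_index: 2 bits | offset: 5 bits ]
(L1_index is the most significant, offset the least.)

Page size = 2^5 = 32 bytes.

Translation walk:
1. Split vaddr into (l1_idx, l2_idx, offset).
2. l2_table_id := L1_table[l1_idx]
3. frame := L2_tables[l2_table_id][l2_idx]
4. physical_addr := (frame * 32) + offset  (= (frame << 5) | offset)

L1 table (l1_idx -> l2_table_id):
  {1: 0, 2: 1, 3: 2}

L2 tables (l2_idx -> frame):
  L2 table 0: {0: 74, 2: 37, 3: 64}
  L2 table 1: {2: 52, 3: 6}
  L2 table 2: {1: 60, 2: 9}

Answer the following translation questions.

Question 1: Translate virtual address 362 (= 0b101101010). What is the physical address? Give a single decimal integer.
Answer: 202

Derivation:
vaddr = 362 = 0b101101010
Split: l1_idx=2, l2_idx=3, offset=10
L1[2] = 1
L2[1][3] = 6
paddr = 6 * 32 + 10 = 202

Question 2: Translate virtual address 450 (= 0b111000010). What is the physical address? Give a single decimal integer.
Answer: 290

Derivation:
vaddr = 450 = 0b111000010
Split: l1_idx=3, l2_idx=2, offset=2
L1[3] = 2
L2[2][2] = 9
paddr = 9 * 32 + 2 = 290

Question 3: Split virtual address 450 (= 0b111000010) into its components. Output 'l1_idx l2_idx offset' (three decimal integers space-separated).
vaddr = 450 = 0b111000010
  top 2 bits -> l1_idx = 3
  next 2 bits -> l2_idx = 2
  bottom 5 bits -> offset = 2

Answer: 3 2 2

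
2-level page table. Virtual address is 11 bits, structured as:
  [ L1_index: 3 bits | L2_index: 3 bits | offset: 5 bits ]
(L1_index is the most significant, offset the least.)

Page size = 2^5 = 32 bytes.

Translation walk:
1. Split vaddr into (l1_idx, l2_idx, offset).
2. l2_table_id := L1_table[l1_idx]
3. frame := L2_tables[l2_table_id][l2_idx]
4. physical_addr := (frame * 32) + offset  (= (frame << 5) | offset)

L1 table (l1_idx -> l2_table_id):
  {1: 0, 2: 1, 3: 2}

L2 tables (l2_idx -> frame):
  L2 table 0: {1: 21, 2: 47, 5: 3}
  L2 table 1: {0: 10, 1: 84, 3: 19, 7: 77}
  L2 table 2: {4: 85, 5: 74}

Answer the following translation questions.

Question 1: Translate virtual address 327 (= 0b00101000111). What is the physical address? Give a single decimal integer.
vaddr = 327 = 0b00101000111
Split: l1_idx=1, l2_idx=2, offset=7
L1[1] = 0
L2[0][2] = 47
paddr = 47 * 32 + 7 = 1511

Answer: 1511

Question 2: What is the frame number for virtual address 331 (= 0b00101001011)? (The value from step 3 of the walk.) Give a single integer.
Answer: 47

Derivation:
vaddr = 331: l1_idx=1, l2_idx=2
L1[1] = 0; L2[0][2] = 47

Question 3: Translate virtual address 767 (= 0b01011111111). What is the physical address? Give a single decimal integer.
vaddr = 767 = 0b01011111111
Split: l1_idx=2, l2_idx=7, offset=31
L1[2] = 1
L2[1][7] = 77
paddr = 77 * 32 + 31 = 2495

Answer: 2495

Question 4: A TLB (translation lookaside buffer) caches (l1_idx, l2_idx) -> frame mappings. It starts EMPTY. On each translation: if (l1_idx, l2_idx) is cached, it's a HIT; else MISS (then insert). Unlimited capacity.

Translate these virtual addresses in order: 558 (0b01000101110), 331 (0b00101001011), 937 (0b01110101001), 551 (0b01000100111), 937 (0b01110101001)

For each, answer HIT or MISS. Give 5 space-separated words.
vaddr=558: (2,1) not in TLB -> MISS, insert
vaddr=331: (1,2) not in TLB -> MISS, insert
vaddr=937: (3,5) not in TLB -> MISS, insert
vaddr=551: (2,1) in TLB -> HIT
vaddr=937: (3,5) in TLB -> HIT

Answer: MISS MISS MISS HIT HIT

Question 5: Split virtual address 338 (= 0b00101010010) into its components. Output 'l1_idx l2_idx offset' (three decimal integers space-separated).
vaddr = 338 = 0b00101010010
  top 3 bits -> l1_idx = 1
  next 3 bits -> l2_idx = 2
  bottom 5 bits -> offset = 18

Answer: 1 2 18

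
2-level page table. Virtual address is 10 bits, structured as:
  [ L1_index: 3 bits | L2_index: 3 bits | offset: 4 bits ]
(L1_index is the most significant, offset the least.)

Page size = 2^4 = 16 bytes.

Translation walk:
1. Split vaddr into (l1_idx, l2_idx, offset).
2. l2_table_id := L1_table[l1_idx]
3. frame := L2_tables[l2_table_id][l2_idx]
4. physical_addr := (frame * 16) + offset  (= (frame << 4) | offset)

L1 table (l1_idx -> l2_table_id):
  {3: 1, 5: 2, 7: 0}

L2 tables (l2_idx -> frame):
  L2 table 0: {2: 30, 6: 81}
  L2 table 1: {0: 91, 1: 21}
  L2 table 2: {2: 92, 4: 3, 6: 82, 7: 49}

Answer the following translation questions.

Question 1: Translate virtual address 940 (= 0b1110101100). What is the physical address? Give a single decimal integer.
Answer: 492

Derivation:
vaddr = 940 = 0b1110101100
Split: l1_idx=7, l2_idx=2, offset=12
L1[7] = 0
L2[0][2] = 30
paddr = 30 * 16 + 12 = 492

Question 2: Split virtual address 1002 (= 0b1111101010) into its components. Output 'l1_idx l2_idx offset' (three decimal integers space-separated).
Answer: 7 6 10

Derivation:
vaddr = 1002 = 0b1111101010
  top 3 bits -> l1_idx = 7
  next 3 bits -> l2_idx = 6
  bottom 4 bits -> offset = 10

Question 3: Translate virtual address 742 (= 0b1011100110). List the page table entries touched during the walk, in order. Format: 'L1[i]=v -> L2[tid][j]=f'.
vaddr = 742 = 0b1011100110
Split: l1_idx=5, l2_idx=6, offset=6

Answer: L1[5]=2 -> L2[2][6]=82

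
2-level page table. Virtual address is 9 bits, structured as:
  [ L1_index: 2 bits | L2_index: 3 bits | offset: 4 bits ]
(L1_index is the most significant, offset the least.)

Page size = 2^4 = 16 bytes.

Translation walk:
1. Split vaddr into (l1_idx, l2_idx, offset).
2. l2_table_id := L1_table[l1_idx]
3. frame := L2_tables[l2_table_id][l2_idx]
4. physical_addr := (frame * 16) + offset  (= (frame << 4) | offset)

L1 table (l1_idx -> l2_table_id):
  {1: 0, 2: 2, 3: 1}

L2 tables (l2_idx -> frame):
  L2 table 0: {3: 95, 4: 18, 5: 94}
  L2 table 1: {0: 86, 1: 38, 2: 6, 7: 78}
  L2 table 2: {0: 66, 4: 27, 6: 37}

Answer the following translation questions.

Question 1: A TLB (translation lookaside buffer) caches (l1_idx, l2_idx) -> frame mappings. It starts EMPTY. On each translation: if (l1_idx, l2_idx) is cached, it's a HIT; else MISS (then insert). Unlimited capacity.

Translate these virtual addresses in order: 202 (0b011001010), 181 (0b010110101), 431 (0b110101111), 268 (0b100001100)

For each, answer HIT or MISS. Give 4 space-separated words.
Answer: MISS MISS MISS MISS

Derivation:
vaddr=202: (1,4) not in TLB -> MISS, insert
vaddr=181: (1,3) not in TLB -> MISS, insert
vaddr=431: (3,2) not in TLB -> MISS, insert
vaddr=268: (2,0) not in TLB -> MISS, insert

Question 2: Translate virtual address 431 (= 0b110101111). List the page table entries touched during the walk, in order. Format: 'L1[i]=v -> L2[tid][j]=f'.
Answer: L1[3]=1 -> L2[1][2]=6

Derivation:
vaddr = 431 = 0b110101111
Split: l1_idx=3, l2_idx=2, offset=15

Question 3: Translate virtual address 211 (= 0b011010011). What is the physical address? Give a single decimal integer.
vaddr = 211 = 0b011010011
Split: l1_idx=1, l2_idx=5, offset=3
L1[1] = 0
L2[0][5] = 94
paddr = 94 * 16 + 3 = 1507

Answer: 1507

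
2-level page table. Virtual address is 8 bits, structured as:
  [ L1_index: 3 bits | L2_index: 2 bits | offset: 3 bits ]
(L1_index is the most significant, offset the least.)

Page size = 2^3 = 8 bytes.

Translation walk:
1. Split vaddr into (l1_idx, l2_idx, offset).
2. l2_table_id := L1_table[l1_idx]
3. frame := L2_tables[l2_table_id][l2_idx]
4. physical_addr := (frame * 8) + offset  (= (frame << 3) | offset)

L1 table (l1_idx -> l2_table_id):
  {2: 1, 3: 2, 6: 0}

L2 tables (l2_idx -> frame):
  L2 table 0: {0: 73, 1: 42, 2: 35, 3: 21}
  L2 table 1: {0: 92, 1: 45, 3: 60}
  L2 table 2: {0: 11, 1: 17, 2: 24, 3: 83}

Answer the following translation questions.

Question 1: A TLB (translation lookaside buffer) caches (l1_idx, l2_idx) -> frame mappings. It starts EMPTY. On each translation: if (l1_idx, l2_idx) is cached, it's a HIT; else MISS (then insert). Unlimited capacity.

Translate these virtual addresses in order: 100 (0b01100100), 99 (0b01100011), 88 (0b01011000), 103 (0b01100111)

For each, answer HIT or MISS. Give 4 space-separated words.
Answer: MISS HIT MISS HIT

Derivation:
vaddr=100: (3,0) not in TLB -> MISS, insert
vaddr=99: (3,0) in TLB -> HIT
vaddr=88: (2,3) not in TLB -> MISS, insert
vaddr=103: (3,0) in TLB -> HIT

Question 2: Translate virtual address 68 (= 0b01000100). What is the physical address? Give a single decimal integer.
Answer: 740

Derivation:
vaddr = 68 = 0b01000100
Split: l1_idx=2, l2_idx=0, offset=4
L1[2] = 1
L2[1][0] = 92
paddr = 92 * 8 + 4 = 740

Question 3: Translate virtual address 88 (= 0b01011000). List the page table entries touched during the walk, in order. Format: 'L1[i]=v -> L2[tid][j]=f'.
vaddr = 88 = 0b01011000
Split: l1_idx=2, l2_idx=3, offset=0

Answer: L1[2]=1 -> L2[1][3]=60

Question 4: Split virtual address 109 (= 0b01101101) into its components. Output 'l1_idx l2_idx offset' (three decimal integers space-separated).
Answer: 3 1 5

Derivation:
vaddr = 109 = 0b01101101
  top 3 bits -> l1_idx = 3
  next 2 bits -> l2_idx = 1
  bottom 3 bits -> offset = 5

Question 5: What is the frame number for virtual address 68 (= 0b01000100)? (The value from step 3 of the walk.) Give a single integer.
Answer: 92

Derivation:
vaddr = 68: l1_idx=2, l2_idx=0
L1[2] = 1; L2[1][0] = 92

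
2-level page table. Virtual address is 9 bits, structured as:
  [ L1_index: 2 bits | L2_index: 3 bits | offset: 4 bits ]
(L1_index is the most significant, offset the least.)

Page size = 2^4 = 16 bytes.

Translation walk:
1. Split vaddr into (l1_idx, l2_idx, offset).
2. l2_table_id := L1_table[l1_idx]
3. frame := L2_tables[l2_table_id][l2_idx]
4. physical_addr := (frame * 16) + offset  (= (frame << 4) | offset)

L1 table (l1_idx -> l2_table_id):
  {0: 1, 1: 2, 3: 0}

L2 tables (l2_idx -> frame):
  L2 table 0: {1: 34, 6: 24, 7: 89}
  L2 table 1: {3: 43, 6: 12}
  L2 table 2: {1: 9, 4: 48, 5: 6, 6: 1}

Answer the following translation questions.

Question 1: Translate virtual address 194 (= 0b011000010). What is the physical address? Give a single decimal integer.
vaddr = 194 = 0b011000010
Split: l1_idx=1, l2_idx=4, offset=2
L1[1] = 2
L2[2][4] = 48
paddr = 48 * 16 + 2 = 770

Answer: 770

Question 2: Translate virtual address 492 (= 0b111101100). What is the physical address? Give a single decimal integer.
vaddr = 492 = 0b111101100
Split: l1_idx=3, l2_idx=6, offset=12
L1[3] = 0
L2[0][6] = 24
paddr = 24 * 16 + 12 = 396

Answer: 396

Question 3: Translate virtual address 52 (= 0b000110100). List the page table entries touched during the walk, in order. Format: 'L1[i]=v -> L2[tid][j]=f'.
Answer: L1[0]=1 -> L2[1][3]=43

Derivation:
vaddr = 52 = 0b000110100
Split: l1_idx=0, l2_idx=3, offset=4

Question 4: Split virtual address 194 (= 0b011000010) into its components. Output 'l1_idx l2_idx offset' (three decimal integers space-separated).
Answer: 1 4 2

Derivation:
vaddr = 194 = 0b011000010
  top 2 bits -> l1_idx = 1
  next 3 bits -> l2_idx = 4
  bottom 4 bits -> offset = 2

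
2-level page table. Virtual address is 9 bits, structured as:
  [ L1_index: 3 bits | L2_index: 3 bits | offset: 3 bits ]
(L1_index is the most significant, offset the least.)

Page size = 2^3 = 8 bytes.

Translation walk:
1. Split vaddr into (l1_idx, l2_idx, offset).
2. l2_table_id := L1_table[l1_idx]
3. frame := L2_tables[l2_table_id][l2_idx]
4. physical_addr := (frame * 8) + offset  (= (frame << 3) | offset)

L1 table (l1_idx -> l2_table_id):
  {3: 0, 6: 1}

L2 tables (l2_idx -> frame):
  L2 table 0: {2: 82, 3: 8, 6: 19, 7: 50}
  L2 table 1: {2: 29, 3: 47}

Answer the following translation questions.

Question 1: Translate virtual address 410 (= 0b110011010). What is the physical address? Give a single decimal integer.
Answer: 378

Derivation:
vaddr = 410 = 0b110011010
Split: l1_idx=6, l2_idx=3, offset=2
L1[6] = 1
L2[1][3] = 47
paddr = 47 * 8 + 2 = 378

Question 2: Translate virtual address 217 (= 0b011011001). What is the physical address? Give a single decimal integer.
Answer: 65

Derivation:
vaddr = 217 = 0b011011001
Split: l1_idx=3, l2_idx=3, offset=1
L1[3] = 0
L2[0][3] = 8
paddr = 8 * 8 + 1 = 65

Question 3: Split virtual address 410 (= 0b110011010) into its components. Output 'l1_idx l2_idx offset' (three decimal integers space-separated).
vaddr = 410 = 0b110011010
  top 3 bits -> l1_idx = 6
  next 3 bits -> l2_idx = 3
  bottom 3 bits -> offset = 2

Answer: 6 3 2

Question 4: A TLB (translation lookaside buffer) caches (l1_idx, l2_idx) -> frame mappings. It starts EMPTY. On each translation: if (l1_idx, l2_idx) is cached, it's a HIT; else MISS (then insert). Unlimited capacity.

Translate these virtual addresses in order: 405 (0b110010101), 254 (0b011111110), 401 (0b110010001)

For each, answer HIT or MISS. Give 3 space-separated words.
Answer: MISS MISS HIT

Derivation:
vaddr=405: (6,2) not in TLB -> MISS, insert
vaddr=254: (3,7) not in TLB -> MISS, insert
vaddr=401: (6,2) in TLB -> HIT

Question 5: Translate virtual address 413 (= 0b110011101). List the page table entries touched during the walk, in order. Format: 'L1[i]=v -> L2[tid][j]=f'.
Answer: L1[6]=1 -> L2[1][3]=47

Derivation:
vaddr = 413 = 0b110011101
Split: l1_idx=6, l2_idx=3, offset=5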